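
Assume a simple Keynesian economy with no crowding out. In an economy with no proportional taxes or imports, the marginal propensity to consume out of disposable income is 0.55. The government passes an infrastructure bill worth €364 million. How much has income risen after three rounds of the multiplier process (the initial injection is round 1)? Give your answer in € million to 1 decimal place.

€674.3 million

Round 1 adds ΔG = €364 million; each later round is MPC = 0.55 times the previous.
After 3 rounds: 364 + 200.2 + 110.11 = ΔG·(1 − c^3)/(1 − c) = 364 × (1 − 0.166375)/0.45 ≈ €674.3 million.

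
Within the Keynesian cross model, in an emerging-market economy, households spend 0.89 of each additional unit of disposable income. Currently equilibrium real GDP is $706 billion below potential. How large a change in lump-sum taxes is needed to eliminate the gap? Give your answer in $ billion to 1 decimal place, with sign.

Spending multiplier = 1/(1 − MPC) = 1/(1 − 0.89) = 1/0.11 ≈ 9.091.
Tax multiplier = −c·k = −0.89/0.11 ≈ −8.091. Need ΔY = +$706 billion, so ΔT = ΔY/(−c·k) = −(+$706 billion) × 0.11 / 0.89 ≈ −$87.3 billion.
The government should cut lump-sum taxes by $87.3 billion.

−$87.3 billion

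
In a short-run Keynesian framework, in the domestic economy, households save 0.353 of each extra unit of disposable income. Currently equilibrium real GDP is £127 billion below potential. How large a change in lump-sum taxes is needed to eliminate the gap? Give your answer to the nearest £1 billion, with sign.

MPC = 1 − MPS = 1 − 0.353 = 0.647.
Spending multiplier = 1/(1 − MPC) = 1/(1 − 0.647) = 1/0.353 ≈ 2.833.
Tax multiplier = −c·k = −0.647/0.353 ≈ −1.833. Need ΔY = +£127 billion, so ΔT = ΔY/(−c·k) = −(+£127 billion) × 0.353 / 0.647 ≈ −£69 billion.
The government should cut lump-sum taxes by £69 billion.

−£69 billion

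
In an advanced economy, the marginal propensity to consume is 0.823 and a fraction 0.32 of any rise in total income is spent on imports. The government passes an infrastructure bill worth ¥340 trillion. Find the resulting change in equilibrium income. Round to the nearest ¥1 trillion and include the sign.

+¥684 trillion

Government-spending multiplier = 1/(1 − c + m) = 1/(1 − 0.823 + 0.32) = 1/0.497 ≈ 2.012.
ΔY = k × ΔG = (+¥340 trillion) / 0.497 ≈ +¥684 trillion.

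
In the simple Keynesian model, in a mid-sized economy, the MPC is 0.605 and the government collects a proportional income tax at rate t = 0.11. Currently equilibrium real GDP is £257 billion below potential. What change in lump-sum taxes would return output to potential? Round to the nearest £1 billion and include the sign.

Spending multiplier = 1/(1 − c(1−t)) = 1/(1 − 0.605×0.89) = 1/0.46155 ≈ 2.167.
Tax multiplier = −c·k = −0.605/0.46155 ≈ −1.311. Need ΔY = +£257 billion, so ΔT = ΔY/(−c·k) = −(+£257 billion) × 0.46155 / 0.605 ≈ −£196 billion.
The government should cut lump-sum taxes by £196 billion.

−£196 billion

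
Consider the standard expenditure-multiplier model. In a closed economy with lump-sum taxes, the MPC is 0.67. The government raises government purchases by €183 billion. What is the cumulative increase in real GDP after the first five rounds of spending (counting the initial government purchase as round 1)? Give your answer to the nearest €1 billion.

€480 billion

Round 1 adds ΔG = €183 billion; each later round is MPC = 0.67 times the previous.
After 5 rounds: 183 + 122.61 + 82.1487 + 55.039629 + 36.87655143 = ΔG·(1 − c^5)/(1 − c) = 183 × (1 − 0.1350125107)/0.33 ≈ €480 billion.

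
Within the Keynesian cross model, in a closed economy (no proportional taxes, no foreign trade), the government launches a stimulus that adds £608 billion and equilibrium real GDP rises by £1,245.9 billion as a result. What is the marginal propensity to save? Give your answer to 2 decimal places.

Implied spending multiplier k = ΔY/ΔG = 1,245.9/608 ≈ 2.0492.
Since k = 1/(1 − MPC), MPC = 1 − 1/k = 1 − ΔG/ΔY = 1 − 608/1,245.9 ≈ 0.51.
MPS = 1 − MPC = 0.49.

0.49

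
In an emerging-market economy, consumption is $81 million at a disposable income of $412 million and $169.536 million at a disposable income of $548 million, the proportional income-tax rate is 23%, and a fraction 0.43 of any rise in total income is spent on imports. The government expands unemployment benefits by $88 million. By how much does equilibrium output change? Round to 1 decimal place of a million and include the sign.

+$61.7 million

MPC = ΔC/ΔYd = (169.536 − 81)/(548 − 412) = 88.536/136 = 0.651.
The transfer change shifts disposable income by +$88 million, so first-round consumption changes by c·ΔTR = 0.651 × (+$88 million) = +$57.288 million.
Expenditure multiplier = 1/(1 − c(1−t) + m) = 1/(1 − 0.651×0.77 + 0.43) = 1/0.92873 ≈ 1.077.
The transfer multiplier is c × k ≈ 0.701, so ΔY = k × (c·ΔTR) = (+$57.288 million) / 0.92873 ≈ +$61.7 million.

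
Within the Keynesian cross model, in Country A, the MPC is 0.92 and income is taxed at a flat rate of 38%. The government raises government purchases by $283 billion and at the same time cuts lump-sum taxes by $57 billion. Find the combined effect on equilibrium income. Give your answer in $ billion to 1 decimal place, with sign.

+$780.8 billion

Expenditure multiplier = 1/(1 − c(1−t)) = 1/(1 − 0.92×0.62) = 1/0.4296 ≈ 2.328.
ΔG contributes k·ΔG = (+$283 billion) / 0.4296 ≈ +$658.8 billion.
ΔT of −$57 billion changes first-round spending by −c·ΔT = +$52.44 billion, contributing k·(−c·ΔT) = (+$52.44 billion) / 0.4296 ≈ +$122.1 billion.
Net ΔY = k(ΔG − c·ΔT) = (+$335.44 billion) / 0.4296 ≈ +$780.8 billion.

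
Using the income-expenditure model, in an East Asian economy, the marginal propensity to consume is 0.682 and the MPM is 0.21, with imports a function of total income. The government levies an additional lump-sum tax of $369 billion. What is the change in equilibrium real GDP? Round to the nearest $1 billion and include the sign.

−$477 billion

A lump-sum tax change of +$369 billion shifts disposable income by −$369 billion; first-round consumption changes by −c × ΔT = −0.682 × (+$369 billion) = −$251.658 billion.
Expenditure multiplier = 1/(1 − c + m) = 1/(1 − 0.682 + 0.21) = 1/0.528 ≈ 1.894.
The tax multiplier is −c × k ≈ −1.292, so ΔY = k × (−c·ΔT) = (−$251.658 billion) / 0.528 ≈ −$477 billion.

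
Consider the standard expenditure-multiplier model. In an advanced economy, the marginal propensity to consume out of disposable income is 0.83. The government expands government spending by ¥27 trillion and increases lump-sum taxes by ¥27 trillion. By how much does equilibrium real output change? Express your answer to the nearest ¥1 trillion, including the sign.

+¥27 trillion

Expenditure multiplier = 1/(1 − MPC) = 1/(1 − 0.83) = 1/0.17 ≈ 5.882.
ΔG contributes k·ΔG = (+¥27 trillion) / 0.17 ≈ +¥158.8 trillion.
ΔT of +¥27 trillion changes first-round spending by −c·ΔT = −¥22.41 trillion, contributing k·(−c·ΔT) = (−¥22.41 trillion) / 0.17 ≈ −¥131.8 trillion.
With ΔG = ΔT and no other leakages, the balanced-budget multiplier is 1, so ΔY = ΔG = +¥27 trillion.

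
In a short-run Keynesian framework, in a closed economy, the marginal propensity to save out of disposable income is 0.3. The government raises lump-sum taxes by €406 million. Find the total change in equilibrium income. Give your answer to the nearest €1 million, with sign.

−€947 million

MPC = 1 − MPS = 1 − 0.3 = 0.7.
A lump-sum tax change of +€406 million shifts disposable income by −€406 million; first-round consumption changes by −c × ΔT = −0.7 × (+€406 million) = −€284.2 million.
Expenditure multiplier = 1/(1 − MPC) = 1/(1 − 0.7) = 1/0.3 ≈ 3.333.
The tax multiplier is −c × k ≈ −2.333, so ΔY = k × (−c·ΔT) = (−€284.2 million) / 0.3 ≈ −€947 million.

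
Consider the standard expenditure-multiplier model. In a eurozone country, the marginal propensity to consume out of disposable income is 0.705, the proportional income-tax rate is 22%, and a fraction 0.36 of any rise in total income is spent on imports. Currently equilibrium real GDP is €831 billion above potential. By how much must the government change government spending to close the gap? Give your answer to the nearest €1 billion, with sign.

−€673 billion

Spending multiplier = 1/(1 − c(1−t) + m) = 1/(1 − 0.705×0.78 + 0.36) = 1/0.8101 ≈ 1.234.
Need ΔY = −€831 billion, so ΔG = ΔY/k = (−€831 billion) × 0.8101 ≈ −€673 billion.
The government should cut government spending by €673 billion.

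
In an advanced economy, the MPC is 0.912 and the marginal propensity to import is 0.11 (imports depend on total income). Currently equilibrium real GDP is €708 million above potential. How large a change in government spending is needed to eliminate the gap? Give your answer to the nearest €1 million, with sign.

−€140 million

Spending multiplier = 1/(1 − c + m) = 1/(1 − 0.912 + 0.11) = 1/0.198 ≈ 5.051.
Need ΔY = −€708 million, so ΔG = ΔY/k = (−€708 million) × 0.198 ≈ −€140 million.
The government should cut government spending by €140 million.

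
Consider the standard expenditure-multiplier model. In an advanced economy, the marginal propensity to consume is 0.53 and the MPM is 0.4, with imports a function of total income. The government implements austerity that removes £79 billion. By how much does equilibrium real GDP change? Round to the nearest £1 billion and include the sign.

−£91 billion

Government-spending multiplier = 1/(1 − c + m) = 1/(1 − 0.53 + 0.4) = 1/0.87 ≈ 1.149.
ΔY = k × ΔG = (−£79 billion) / 0.87 ≈ −£91 billion.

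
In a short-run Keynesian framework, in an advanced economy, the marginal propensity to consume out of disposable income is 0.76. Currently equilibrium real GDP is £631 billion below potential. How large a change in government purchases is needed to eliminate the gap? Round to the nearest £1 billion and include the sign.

Spending multiplier = 1/(1 − MPC) = 1/(1 − 0.76) = 1/0.24 ≈ 4.167.
Need ΔY = +£631 billion, so ΔG = ΔY/k = (+£631 billion) × 0.24 ≈ +£151 billion.
The government should increase government purchases by £151 billion.

+£151 billion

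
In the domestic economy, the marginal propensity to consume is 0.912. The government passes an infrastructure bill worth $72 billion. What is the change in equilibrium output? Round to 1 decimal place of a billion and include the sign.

Government-spending multiplier = 1/(1 − MPC) = 1/(1 − 0.912) = 1/0.088 ≈ 11.364.
ΔY = k × ΔG = (+$72 billion) / 0.088 ≈ +$818.2 billion.

+$818.2 billion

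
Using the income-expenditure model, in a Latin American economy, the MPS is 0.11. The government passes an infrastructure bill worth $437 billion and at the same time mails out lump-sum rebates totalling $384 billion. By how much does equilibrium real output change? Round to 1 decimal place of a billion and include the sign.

MPC = 1 − MPS = 1 − 0.11 = 0.89.
Expenditure multiplier = 1/(1 − MPC) = 1/(1 − 0.89) = 1/0.11 ≈ 9.091.
ΔG contributes k·ΔG = (+$437 billion) / 0.11 ≈ +$3,972.7 billion.
ΔT of −$384 billion changes first-round spending by −c·ΔT = +$341.76 billion, contributing k·(−c·ΔT) = (+$341.76 billion) / 0.11 ≈ +$3,106.9 billion.
Net ΔY = k(ΔG − c·ΔT) = (+$778.76 billion) / 0.11 ≈ +$7,079.6 billion.

+$7,079.6 billion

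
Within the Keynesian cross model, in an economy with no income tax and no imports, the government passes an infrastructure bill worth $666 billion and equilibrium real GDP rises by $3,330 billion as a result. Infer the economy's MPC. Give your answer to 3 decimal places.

0.800

Implied spending multiplier k = ΔY/ΔG = 3,330/666 = 5.
Since k = 1/(1 − MPC), MPC = 1 − 1/k = 1 − ΔG/ΔY = 1 − 666/3,330 = 0.800.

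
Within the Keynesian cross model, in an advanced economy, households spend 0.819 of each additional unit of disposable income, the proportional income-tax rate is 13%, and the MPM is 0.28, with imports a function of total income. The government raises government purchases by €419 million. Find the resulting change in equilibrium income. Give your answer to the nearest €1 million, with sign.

+€738 million

Expenditure multiplier = 1/(1 − c(1−t) + m) = 1/(1 − 0.819×0.87 + 0.28) = 1/0.56747 ≈ 1.762.
ΔY = k × ΔG = (+€419 million) / 0.56747 ≈ +€738 million.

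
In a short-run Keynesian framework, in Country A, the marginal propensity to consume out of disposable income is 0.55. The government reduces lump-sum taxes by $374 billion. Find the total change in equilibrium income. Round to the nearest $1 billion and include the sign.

+$457 billion

A lump-sum tax change of −$374 billion shifts disposable income by +$374 billion; first-round consumption changes by −c × ΔT = −0.55 × (−$374 billion) = +$205.7 billion.
Expenditure multiplier = 1/(1 − MPC) = 1/(1 − 0.55) = 1/0.45 ≈ 2.222.
The tax multiplier is −c × k ≈ −1.222, so ΔY = k × (−c·ΔT) = (+$205.7 billion) / 0.45 ≈ +$457 billion.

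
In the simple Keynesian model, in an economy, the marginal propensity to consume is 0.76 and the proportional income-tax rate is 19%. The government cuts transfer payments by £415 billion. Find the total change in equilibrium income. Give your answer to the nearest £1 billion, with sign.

−£820 billion

The transfer change shifts disposable income by −£415 billion, so first-round consumption changes by c·ΔTR = 0.76 × (−£415 billion) = −£315.4 billion.
Expenditure multiplier = 1/(1 − c(1−t)) = 1/(1 − 0.76×0.81) = 1/0.3844 ≈ 2.601.
The transfer multiplier is c × k ≈ 1.977, so ΔY = k × (c·ΔTR) = (−£315.4 billion) / 0.3844 ≈ −£820 billion.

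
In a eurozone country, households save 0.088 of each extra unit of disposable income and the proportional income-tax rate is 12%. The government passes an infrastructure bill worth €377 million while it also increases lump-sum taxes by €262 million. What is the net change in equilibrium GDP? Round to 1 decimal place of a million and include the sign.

MPC = 1 − MPS = 1 − 0.088 = 0.912.
Expenditure multiplier = 1/(1 − c(1−t)) = 1/(1 − 0.912×0.88) = 1/0.19744 ≈ 5.065.
ΔG contributes k·ΔG = (+€377 million) / 0.19744 ≈ +€1,909.4 million.
ΔT of +€262 million changes first-round spending by −c·ΔT = −€238.944 million, contributing k·(−c·ΔT) = (−€238.944 million) / 0.19744 ≈ −€1,210.2 million.
Net ΔY = k(ΔG − c·ΔT) = (+€138.056 million) / 0.19744 ≈ +€699.2 million.

+€699.2 million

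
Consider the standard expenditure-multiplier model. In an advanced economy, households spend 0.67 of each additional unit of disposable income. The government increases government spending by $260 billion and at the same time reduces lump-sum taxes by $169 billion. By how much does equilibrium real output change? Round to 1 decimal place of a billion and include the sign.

Expenditure multiplier = 1/(1 − MPC) = 1/(1 − 0.67) = 1/0.33 ≈ 3.03.
ΔG contributes k·ΔG = (+$260 billion) / 0.33 ≈ +$787.9 billion.
ΔT of −$169 billion changes first-round spending by −c·ΔT = +$113.23 billion, contributing k·(−c·ΔT) = (+$113.23 billion) / 0.33 ≈ +$343.1 billion.
Net ΔY = k(ΔG − c·ΔT) = (+$373.23 billion) / 0.33 = +$1,131 billion.

+$1,131.0 billion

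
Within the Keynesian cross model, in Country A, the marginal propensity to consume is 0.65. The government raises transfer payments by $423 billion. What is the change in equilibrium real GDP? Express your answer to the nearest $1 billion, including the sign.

+$786 billion

The transfer change shifts disposable income by +$423 billion, so first-round consumption changes by c·ΔTR = 0.65 × (+$423 billion) = +$274.95 billion.
Expenditure multiplier = 1/(1 − MPC) = 1/(1 − 0.65) = 1/0.35 ≈ 2.857.
The transfer multiplier is c × k ≈ 1.857, so ΔY = k × (c·ΔTR) = (+$274.95 billion) / 0.35 ≈ +$786 billion.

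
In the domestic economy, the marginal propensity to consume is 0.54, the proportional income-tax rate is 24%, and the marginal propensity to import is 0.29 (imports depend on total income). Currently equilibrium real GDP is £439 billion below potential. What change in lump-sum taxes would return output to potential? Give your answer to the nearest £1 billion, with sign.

−£715 billion

Spending multiplier = 1/(1 − c(1−t) + m) = 1/(1 − 0.54×0.76 + 0.29) = 1/0.8796 ≈ 1.137.
Tax multiplier = −c·k = −0.54/0.8796 ≈ −0.614. Need ΔY = +£439 billion, so ΔT = ΔY/(−c·k) = −(+£439 billion) × 0.8796 / 0.54 ≈ −£715 billion.
The government should cut lump-sum taxes by £715 billion.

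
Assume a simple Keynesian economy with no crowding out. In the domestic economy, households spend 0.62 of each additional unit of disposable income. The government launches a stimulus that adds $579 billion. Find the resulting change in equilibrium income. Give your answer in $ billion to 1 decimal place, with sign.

+$1,523.7 billion

Expenditure multiplier = 1/(1 − MPC) = 1/(1 − 0.62) = 1/0.38 ≈ 2.632.
ΔY = k × ΔG = (+$579 billion) / 0.38 ≈ +$1,523.7 billion.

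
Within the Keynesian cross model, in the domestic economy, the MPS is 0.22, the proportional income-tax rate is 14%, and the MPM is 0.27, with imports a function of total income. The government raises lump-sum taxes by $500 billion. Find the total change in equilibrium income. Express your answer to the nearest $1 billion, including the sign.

−$651 billion

MPC = 1 − MPS = 1 − 0.22 = 0.78.
A lump-sum tax change of +$500 billion shifts disposable income by −$500 billion; first-round consumption changes by −c × ΔT = −0.78 × (+$500 billion) = −$390 billion.
Expenditure multiplier = 1/(1 − c(1−t) + m) = 1/(1 − 0.78×0.86 + 0.27) = 1/0.5992 ≈ 1.669.
The tax multiplier is −c × k ≈ −1.302, so ΔY = k × (−c·ΔT) = (−$390 billion) / 0.5992 ≈ −$651 billion.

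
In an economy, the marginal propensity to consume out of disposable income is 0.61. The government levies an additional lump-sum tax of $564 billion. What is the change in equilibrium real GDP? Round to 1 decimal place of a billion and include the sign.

A lump-sum tax change of +$564 billion shifts disposable income by −$564 billion; first-round consumption changes by −c × ΔT = −0.61 × (+$564 billion) = −$344.04 billion.
Expenditure multiplier = 1/(1 − MPC) = 1/(1 − 0.61) = 1/0.39 ≈ 2.564.
The tax multiplier is −c × k ≈ −1.564, so ΔY = k × (−c·ΔT) = (−$344.04 billion) / 0.39 ≈ −$882.2 billion.

−$882.2 billion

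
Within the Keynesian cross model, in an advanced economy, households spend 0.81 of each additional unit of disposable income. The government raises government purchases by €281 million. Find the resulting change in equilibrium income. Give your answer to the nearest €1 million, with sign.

Expenditure multiplier = 1/(1 − MPC) = 1/(1 − 0.81) = 1/0.19 ≈ 5.263.
ΔY = k × ΔG = (+€281 million) / 0.19 ≈ +€1,479 million.

+€1,479 million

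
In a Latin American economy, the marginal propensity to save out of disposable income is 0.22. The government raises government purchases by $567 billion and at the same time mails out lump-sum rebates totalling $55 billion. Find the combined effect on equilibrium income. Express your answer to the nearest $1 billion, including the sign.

MPC = 1 − MPS = 1 − 0.22 = 0.78.
Expenditure multiplier = 1/(1 − MPC) = 1/(1 − 0.78) = 1/0.22 ≈ 4.545.
ΔG contributes k·ΔG = (+$567 billion) / 0.22 ≈ +$2,577.3 billion.
ΔT of −$55 billion changes first-round spending by −c·ΔT = +$42.9 billion, contributing k·(−c·ΔT) = (+$42.9 billion) / 0.22 = +$195 billion.
Net ΔY = k(ΔG − c·ΔT) = (+$609.9 billion) / 0.22 ≈ +$2,772 billion.

+$2,772 billion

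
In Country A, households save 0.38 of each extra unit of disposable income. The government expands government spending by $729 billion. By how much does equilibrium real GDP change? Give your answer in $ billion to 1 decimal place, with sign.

+$1,918.4 billion

MPC = 1 − MPS = 1 − 0.38 = 0.62.
Expenditure multiplier = 1/(1 − MPC) = 1/(1 − 0.62) = 1/0.38 ≈ 2.632.
ΔY = k × ΔG = (+$729 billion) / 0.38 ≈ +$1,918.4 billion.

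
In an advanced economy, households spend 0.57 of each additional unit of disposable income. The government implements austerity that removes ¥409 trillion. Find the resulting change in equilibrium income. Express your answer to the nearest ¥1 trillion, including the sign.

Spending multiplier = 1/(1 − MPC) = 1/(1 − 0.57) = 1/0.43 ≈ 2.326.
ΔY = k × ΔG = (−¥409 trillion) / 0.43 ≈ −¥951 trillion.

−¥951 trillion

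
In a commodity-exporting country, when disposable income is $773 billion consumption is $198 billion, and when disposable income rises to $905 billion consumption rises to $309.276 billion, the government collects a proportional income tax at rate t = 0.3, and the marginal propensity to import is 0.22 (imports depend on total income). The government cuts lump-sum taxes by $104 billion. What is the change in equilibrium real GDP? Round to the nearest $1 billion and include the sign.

MPC = ΔC/ΔYd = (309.276 − 198)/(905 − 773) = 111.276/132 = 0.843.
A lump-sum tax change of −$104 billion shifts disposable income by +$104 billion; first-round consumption changes by −c × ΔT = −0.843 × (−$104 billion) = +$87.672 billion.
Expenditure multiplier = 1/(1 − c(1−t) + m) = 1/(1 − 0.843×0.7 + 0.22) = 1/0.6299 ≈ 1.588.
The tax multiplier is −c × k ≈ −1.338, so ΔY = k × (−c·ΔT) = (+$87.672 billion) / 0.6299 ≈ +$139 billion.

+$139 billion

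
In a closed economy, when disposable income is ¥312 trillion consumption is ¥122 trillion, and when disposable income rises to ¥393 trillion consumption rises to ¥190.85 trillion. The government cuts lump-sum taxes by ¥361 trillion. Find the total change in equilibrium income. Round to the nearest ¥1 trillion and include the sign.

MPC = ΔC/ΔYd = (190.85 − 122)/(393 − 312) = 68.85/81 = 0.85.
A lump-sum tax change of −¥361 trillion shifts disposable income by +¥361 trillion; first-round consumption changes by −c × ΔT = −0.85 × (−¥361 trillion) = +¥306.85 trillion.
Expenditure multiplier = 1/(1 − MPC) = 1/(1 − 0.85) = 1/0.15 ≈ 6.667.
The tax multiplier is −c × k ≈ −5.667, so ΔY = k × (−c·ΔT) = (+¥306.85 trillion) / 0.15 ≈ +¥2,046 trillion.

+¥2,046 trillion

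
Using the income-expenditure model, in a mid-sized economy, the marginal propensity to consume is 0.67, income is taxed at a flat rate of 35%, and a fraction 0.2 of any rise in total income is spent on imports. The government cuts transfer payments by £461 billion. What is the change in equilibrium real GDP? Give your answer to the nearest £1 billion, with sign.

The transfer change shifts disposable income by −£461 billion, so first-round consumption changes by c·ΔTR = 0.67 × (−£461 billion) = −£308.87 billion.
Expenditure multiplier = 1/(1 − c(1−t) + m) = 1/(1 − 0.67×0.65 + 0.2) = 1/0.7645 ≈ 1.308.
The transfer multiplier is c × k ≈ 0.876, so ΔY = k × (c·ΔTR) = (−£308.87 billion) / 0.7645 ≈ −£404 billion.

−£404 billion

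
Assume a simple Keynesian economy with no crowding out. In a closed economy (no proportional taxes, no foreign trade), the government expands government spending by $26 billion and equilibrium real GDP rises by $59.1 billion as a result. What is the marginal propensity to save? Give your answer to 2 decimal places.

0.44

Implied spending multiplier k = ΔY/ΔG = 59.1/26 ≈ 2.2731.
Since k = 1/(1 − MPC), MPC = 1 − 1/k = 1 − ΔG/ΔY = 1 − 26/59.1 ≈ 0.56.
MPS = 1 − MPC = 0.44.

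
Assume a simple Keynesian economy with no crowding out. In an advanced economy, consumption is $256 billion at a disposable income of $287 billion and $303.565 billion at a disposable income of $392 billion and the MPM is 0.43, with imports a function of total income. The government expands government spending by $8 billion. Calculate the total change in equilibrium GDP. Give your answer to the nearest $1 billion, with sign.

+$8 billion

MPC = ΔC/ΔYd = (303.565 − 256)/(392 − 287) = 47.565/105 = 0.453.
Government-spending multiplier = 1/(1 − c + m) = 1/(1 − 0.453 + 0.43) = 1/0.977 ≈ 1.024.
ΔY = k × ΔG = (+$8 billion) / 0.977 ≈ +$8 billion.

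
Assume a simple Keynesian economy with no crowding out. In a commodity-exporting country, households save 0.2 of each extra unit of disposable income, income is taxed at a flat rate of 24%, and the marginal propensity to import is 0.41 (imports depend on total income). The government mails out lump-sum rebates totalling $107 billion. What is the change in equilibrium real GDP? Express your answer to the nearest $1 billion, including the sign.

+$107 billion

MPC = 1 − MPS = 1 − 0.2 = 0.8.
A lump-sum tax change of −$107 billion shifts disposable income by +$107 billion; first-round consumption changes by −c × ΔT = −0.8 × (−$107 billion) = +$85.6 billion.
Expenditure multiplier = 1/(1 − c(1−t) + m) = 1/(1 − 0.8×0.76 + 0.41) = 1/0.802 ≈ 1.247.
The tax multiplier is −c × k ≈ −0.998, so ΔY = k × (−c·ΔT) = (+$85.6 billion) / 0.802 ≈ +$107 billion.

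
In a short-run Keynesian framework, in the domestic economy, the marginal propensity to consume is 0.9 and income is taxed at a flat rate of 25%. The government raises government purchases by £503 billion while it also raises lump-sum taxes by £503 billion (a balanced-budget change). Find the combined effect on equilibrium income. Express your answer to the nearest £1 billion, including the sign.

+£155 billion

Expenditure multiplier = 1/(1 − c(1−t)) = 1/(1 − 0.9×0.75) = 1/0.325 ≈ 3.077.
ΔG contributes k·ΔG = (+£503 billion) / 0.325 ≈ +£1,547.7 billion.
ΔT of +£503 billion changes first-round spending by −c·ΔT = −£452.7 billion, contributing k·(−c·ΔT) = (−£452.7 billion) / 0.325 ≈ −£1,392.9 billion.
Net ΔY = k(ΔG − c·ΔT) = (+£50.3 billion) / 0.325 ≈ +£155 billion.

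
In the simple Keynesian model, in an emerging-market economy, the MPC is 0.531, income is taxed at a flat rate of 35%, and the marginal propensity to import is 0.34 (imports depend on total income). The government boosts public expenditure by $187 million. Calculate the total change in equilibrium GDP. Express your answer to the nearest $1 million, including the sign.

+$188 million

Spending multiplier = 1/(1 − c(1−t) + m) = 1/(1 − 0.531×0.65 + 0.34) = 1/0.99485 ≈ 1.005.
ΔY = k × ΔG = (+$187 million) / 0.99485 ≈ +$188 million.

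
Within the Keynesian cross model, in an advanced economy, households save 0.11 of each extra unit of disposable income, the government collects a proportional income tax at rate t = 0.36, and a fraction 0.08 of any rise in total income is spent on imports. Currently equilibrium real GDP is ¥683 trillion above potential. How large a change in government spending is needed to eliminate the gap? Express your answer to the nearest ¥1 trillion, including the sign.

−¥349 trillion

MPC = 1 − MPS = 1 − 0.11 = 0.89.
Spending multiplier = 1/(1 − c(1−t) + m) = 1/(1 − 0.89×0.64 + 0.08) = 1/0.5104 ≈ 1.959.
Need ΔY = −¥683 trillion, so ΔG = ΔY/k = (−¥683 trillion) × 0.5104 ≈ −¥349 trillion.
The government should cut government spending by ¥349 trillion.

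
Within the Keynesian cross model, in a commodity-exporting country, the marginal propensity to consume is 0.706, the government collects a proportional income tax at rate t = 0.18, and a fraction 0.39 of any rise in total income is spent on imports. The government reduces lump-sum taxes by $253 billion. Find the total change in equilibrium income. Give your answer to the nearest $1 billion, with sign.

+$220 billion

A lump-sum tax change of −$253 billion shifts disposable income by +$253 billion; first-round consumption changes by −c × ΔT = −0.706 × (−$253 billion) = +$178.618 billion.
Expenditure multiplier = 1/(1 − c(1−t) + m) = 1/(1 − 0.706×0.82 + 0.39) = 1/0.81108 ≈ 1.233.
The tax multiplier is −c × k ≈ −0.87, so ΔY = k × (−c·ΔT) = (+$178.618 billion) / 0.81108 ≈ +$220 billion.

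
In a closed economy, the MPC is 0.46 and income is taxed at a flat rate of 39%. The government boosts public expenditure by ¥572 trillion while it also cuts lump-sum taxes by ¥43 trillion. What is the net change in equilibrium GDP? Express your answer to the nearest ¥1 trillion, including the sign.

Expenditure multiplier = 1/(1 − c(1−t)) = 1/(1 − 0.46×0.61) = 1/0.7194 ≈ 1.39.
ΔG contributes k·ΔG = (+¥572 trillion) / 0.7194 ≈ +¥795.1 trillion.
ΔT of −¥43 trillion changes first-round spending by −c·ΔT = +¥19.78 trillion, contributing k·(−c·ΔT) = (+¥19.78 trillion) / 0.7194 ≈ +¥27.5 trillion.
Net ΔY = k(ΔG − c·ΔT) = (+¥591.78 trillion) / 0.7194 ≈ +¥823 trillion.

+¥823 trillion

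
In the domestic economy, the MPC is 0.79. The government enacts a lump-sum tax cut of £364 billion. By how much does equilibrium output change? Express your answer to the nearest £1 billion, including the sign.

+£1,369 billion

A lump-sum tax change of −£364 billion shifts disposable income by +£364 billion; first-round consumption changes by −c × ΔT = −0.79 × (−£364 billion) = +£287.56 billion.
Expenditure multiplier = 1/(1 − MPC) = 1/(1 − 0.79) = 1/0.21 ≈ 4.762.
The tax multiplier is −c × k ≈ −3.762, so ΔY = k × (−c·ΔT) = (+£287.56 billion) / 0.21 ≈ +£1,369 billion.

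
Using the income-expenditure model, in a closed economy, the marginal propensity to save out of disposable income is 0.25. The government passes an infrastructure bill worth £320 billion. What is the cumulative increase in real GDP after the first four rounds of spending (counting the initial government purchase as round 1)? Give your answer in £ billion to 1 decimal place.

MPC = 1 − MPS = 1 − 0.25 = 0.75.
Round 1 adds ΔG = £320 billion; each later round is MPC = 0.75 times the previous.
After 4 rounds: 320 + 240 + 180 + 135 = ΔG·(1 − c^4)/(1 − c) = 320 × (1 − 0.31640625)/0.25 = £875 billion.

£875.0 billion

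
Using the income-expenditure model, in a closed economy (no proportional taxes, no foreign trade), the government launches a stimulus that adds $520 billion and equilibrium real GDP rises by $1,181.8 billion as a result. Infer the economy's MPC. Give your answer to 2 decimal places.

Implied spending multiplier k = ΔY/ΔG = 1,181.8/520 ≈ 2.2727.
Since k = 1/(1 − MPC), MPC = 1 − 1/k = 1 − ΔG/ΔY = 1 − 520/1,181.8 ≈ 0.56.

0.56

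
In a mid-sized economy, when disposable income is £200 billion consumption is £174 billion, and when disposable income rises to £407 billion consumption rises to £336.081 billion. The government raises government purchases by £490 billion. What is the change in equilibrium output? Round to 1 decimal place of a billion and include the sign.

+£2,258.1 billion

MPC = ΔC/ΔYd = (336.081 − 174)/(407 − 200) = 162.081/207 = 0.783.
Government-spending multiplier = 1/(1 − MPC) = 1/(1 − 0.783) = 1/0.217 ≈ 4.608.
ΔY = k × ΔG = (+£490 billion) / 0.217 ≈ +£2,258.1 billion.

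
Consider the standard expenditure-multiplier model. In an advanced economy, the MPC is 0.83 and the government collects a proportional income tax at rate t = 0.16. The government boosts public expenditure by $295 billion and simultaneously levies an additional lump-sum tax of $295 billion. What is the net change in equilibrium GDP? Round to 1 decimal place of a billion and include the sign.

Expenditure multiplier = 1/(1 − c(1−t)) = 1/(1 − 0.83×0.84) = 1/0.3028 ≈ 3.303.
ΔG contributes k·ΔG = (+$295 billion) / 0.3028 ≈ +$974.2 billion.
ΔT of +$295 billion changes first-round spending by −c·ΔT = −$244.85 billion, contributing k·(−c·ΔT) = (−$244.85 billion) / 0.3028 ≈ −$808.6 billion.
Net ΔY = k(ΔG − c·ΔT) = (+$50.15 billion) / 0.3028 ≈ +$165.6 billion.

+$165.6 billion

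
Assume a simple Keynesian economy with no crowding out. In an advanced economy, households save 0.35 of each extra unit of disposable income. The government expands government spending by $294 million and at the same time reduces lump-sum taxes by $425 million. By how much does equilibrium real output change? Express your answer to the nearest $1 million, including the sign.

MPC = 1 − MPS = 1 − 0.35 = 0.65.
Expenditure multiplier = 1/(1 − MPC) = 1/(1 − 0.65) = 1/0.35 ≈ 2.857.
ΔG contributes k·ΔG = (+$294 million) / 0.35 = +$840 million.
ΔT of −$425 million changes first-round spending by −c·ΔT = +$276.25 million, contributing k·(−c·ΔT) = (+$276.25 million) / 0.35 ≈ +$789.3 million.
Net ΔY = k(ΔG − c·ΔT) = (+$570.25 million) / 0.35 ≈ +$1,629 million.

+$1,629 million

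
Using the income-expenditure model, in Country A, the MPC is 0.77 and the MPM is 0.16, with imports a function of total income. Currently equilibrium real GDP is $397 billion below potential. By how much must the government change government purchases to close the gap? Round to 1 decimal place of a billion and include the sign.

+$154.8 billion

Spending multiplier = 1/(1 − c + m) = 1/(1 − 0.77 + 0.16) = 1/0.39 ≈ 2.564.
Need ΔY = +$397 billion, so ΔG = ΔY/k = (+$397 billion) × 0.39 ≈ +$154.8 billion.
The government should increase government purchases by $154.8 billion.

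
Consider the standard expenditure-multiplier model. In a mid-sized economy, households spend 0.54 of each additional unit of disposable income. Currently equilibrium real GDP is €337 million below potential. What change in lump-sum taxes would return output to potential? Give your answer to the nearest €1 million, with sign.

−€287 million

Spending multiplier = 1/(1 − MPC) = 1/(1 − 0.54) = 1/0.46 ≈ 2.174.
Tax multiplier = −c·k = −0.54/0.46 ≈ −1.174. Need ΔY = +€337 million, so ΔT = ΔY/(−c·k) = −(+€337 million) × 0.46 / 0.54 ≈ −€287 million.
The government should cut lump-sum taxes by €287 million.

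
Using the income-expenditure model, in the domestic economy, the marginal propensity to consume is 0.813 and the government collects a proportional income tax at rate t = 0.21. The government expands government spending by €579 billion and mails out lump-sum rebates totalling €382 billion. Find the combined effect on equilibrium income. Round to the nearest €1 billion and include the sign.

+€2,487 billion

Expenditure multiplier = 1/(1 − c(1−t)) = 1/(1 − 0.813×0.79) = 1/0.35773 ≈ 2.795.
ΔG contributes k·ΔG = (+€579 billion) / 0.35773 ≈ +€1,618.5 billion.
ΔT of −€382 billion changes first-round spending by −c·ΔT = +€310.566 billion, contributing k·(−c·ΔT) = (+€310.566 billion) / 0.35773 ≈ +€868.2 billion.
Net ΔY = k(ΔG − c·ΔT) = (+€889.566 billion) / 0.35773 ≈ +€2,487 billion.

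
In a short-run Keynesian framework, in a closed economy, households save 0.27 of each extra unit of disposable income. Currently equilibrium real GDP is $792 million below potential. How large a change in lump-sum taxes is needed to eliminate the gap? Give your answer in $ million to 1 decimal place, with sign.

−$292.9 million

MPC = 1 − MPS = 1 − 0.27 = 0.73.
Spending multiplier = 1/(1 − MPC) = 1/(1 − 0.73) = 1/0.27 ≈ 3.704.
Tax multiplier = −c·k = −0.73/0.27 ≈ −2.704. Need ΔY = +$792 million, so ΔT = ΔY/(−c·k) = −(+$792 million) × 0.27 / 0.73 ≈ −$292.9 million.
The government should cut lump-sum taxes by $292.9 million.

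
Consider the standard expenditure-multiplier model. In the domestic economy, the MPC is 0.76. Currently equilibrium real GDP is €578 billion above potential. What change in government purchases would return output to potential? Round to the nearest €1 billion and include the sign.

−€139 billion

Spending multiplier = 1/(1 − MPC) = 1/(1 − 0.76) = 1/0.24 ≈ 4.167.
Need ΔY = −€578 billion, so ΔG = ΔY/k = (−€578 billion) × 0.24 ≈ −€139 billion.
The government should cut government purchases by €139 billion.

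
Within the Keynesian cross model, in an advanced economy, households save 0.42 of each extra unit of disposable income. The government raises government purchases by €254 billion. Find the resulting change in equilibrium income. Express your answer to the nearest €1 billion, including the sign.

+€605 billion

MPC = 1 − MPS = 1 − 0.42 = 0.58.
Spending multiplier = 1/(1 − MPC) = 1/(1 − 0.58) = 1/0.42 ≈ 2.381.
ΔY = k × ΔG = (+€254 billion) / 0.42 ≈ +€605 billion.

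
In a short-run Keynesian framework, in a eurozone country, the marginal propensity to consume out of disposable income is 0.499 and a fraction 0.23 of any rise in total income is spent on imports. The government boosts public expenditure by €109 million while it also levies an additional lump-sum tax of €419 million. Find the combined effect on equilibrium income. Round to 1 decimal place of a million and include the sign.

Expenditure multiplier = 1/(1 − c + m) = 1/(1 − 0.499 + 0.23) = 1/0.731 ≈ 1.368.
ΔG contributes k·ΔG = (+€109 million) / 0.731 ≈ +€149.1 million.
ΔT of +€419 million changes first-round spending by −c·ΔT = −€209.081 million, contributing k·(−c·ΔT) = (−€209.081 million) / 0.731 ≈ −€286 million.
Net ΔY = k(ΔG − c·ΔT) = (−€100.081 million) / 0.731 ≈ −€136.9 million.

−€136.9 million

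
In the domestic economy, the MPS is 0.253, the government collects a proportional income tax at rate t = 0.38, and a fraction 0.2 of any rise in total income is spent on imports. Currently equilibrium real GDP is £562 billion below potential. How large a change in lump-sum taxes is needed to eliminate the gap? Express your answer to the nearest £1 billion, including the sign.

−£554 billion

MPC = 1 − MPS = 1 − 0.253 = 0.747.
Spending multiplier = 1/(1 − c(1−t) + m) = 1/(1 − 0.747×0.62 + 0.2) = 1/0.73686 ≈ 1.357.
Tax multiplier = −c·k = −0.747/0.73686 ≈ −1.014. Need ΔY = +£562 billion, so ΔT = ΔY/(−c·k) = −(+£562 billion) × 0.73686 / 0.747 ≈ −£554 billion.
The government should cut lump-sum taxes by £554 billion.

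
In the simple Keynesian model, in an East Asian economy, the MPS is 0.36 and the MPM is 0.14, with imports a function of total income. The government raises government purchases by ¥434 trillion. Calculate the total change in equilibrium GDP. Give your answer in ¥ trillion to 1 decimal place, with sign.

MPC = 1 − MPS = 1 − 0.36 = 0.64.
Expenditure multiplier = 1/(1 − c + m) = 1/(1 − 0.64 + 0.14) = 1/0.5 = 2.
ΔY = k × ΔG = (+¥434 trillion) / 0.5 = +¥868 trillion.

+¥868.0 trillion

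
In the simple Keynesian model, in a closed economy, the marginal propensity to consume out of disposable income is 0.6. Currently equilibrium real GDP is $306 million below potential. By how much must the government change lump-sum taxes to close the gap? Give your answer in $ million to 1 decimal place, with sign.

Spending multiplier = 1/(1 − MPC) = 1/(1 − 0.6) = 1/0.4 = 2.5.
Tax multiplier = −c·k = −0.6/0.4 = −1.5. Need ΔY = +$306 million, so ΔT = ΔY/(−c·k) = −(+$306 million) × 0.4 / 0.6 = −$204 million.
The government should cut lump-sum taxes by $204 million.

−$204.0 million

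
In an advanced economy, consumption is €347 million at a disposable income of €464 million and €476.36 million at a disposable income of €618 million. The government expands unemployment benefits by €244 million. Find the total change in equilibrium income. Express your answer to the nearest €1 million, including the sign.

MPC = ΔC/ΔYd = (476.36 − 347)/(618 − 464) = 129.36/154 = 0.84.
The transfer change shifts disposable income by +€244 million, so first-round consumption changes by c·ΔTR = 0.84 × (+€244 million) = +€204.96 million.
Expenditure multiplier = 1/(1 − MPC) = 1/(1 − 0.84) = 1/0.16 = 6.25.
The transfer multiplier is c × k = 5.25, so ΔY = k × (c·ΔTR) = (+€204.96 million) / 0.16 = +€1,281 million.

+€1,281 million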